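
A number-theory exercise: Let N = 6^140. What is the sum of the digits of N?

486

6^140 = 8733233131762103459660808345247639315496960772046833382089277314153013432419984814172138299868821906129944576
Sum of its 109 digits: 486.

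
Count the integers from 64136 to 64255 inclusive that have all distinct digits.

48

The integers in [64136, 64255] that have all distinct digits: 64137, 64138, 64139, 64150, 64152, 64153, …, 64251, 64253.
48 qualify.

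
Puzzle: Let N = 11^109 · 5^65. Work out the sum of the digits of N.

706

11^109 · 5^65 = 880750633212304589141744472801651444967987107453009124763657853557124626805080648988647042904498226522016358023916041651568686887685544206760823726654052734375
Sum of its 159 digits: 706.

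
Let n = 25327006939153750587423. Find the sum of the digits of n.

2+5+3+2+7+0+0+6+9+3+9+1+5+3+7+5+0+5+8+7+4+2+3 = 96

96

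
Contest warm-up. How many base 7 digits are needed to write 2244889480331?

2244889480331 in base 7 is 321121311512411, which has 15 digits.

15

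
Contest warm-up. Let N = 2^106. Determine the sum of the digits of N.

142

2^106 = 81129638414606681695789005144064
Sum of its 32 digits: 142.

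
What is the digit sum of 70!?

70! = 11978571669969891796072783721689098736458938142546425857555362864628009582789845319680000000000000000
Sum of its 101 digits: 459.

459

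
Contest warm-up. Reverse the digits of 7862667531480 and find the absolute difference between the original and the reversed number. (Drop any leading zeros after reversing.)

7021309868793

Reverse of 7862667531480 is 841357662687.
|7862667531480 − 841357662687| = 7021309868793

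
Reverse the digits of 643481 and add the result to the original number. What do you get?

827827

Reverse of 643481 is 184346.
643481 + 184346 = 827827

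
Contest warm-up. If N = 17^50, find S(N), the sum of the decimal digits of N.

271

17^50 = 33300140732146818380750772381422989832214186835186851059977249
Sum of its 62 digits: 271.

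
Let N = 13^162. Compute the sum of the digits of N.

874

13^162 = 2876226436341572109239438298030294683499776238783684128626460702557766118705405167404817701098129044223938608587999897679988278008171970058927524247964027237258967932934428071337769
Sum of its 181 digits: 874.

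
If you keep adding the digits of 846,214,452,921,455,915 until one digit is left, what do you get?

8+4+6+2+1+4+4+5+2+9+2+1+4+5+5+9+1+5 = 77
7+7 = 14
1+4 = 5
(Equivalently, 846,214,452,921,455,915 mod 9 = 5.)

5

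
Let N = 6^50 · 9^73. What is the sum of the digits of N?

432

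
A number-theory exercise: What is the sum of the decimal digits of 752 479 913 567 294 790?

96

7+5+2+4+7+9+9+1+3+5+6+7+2+9+4+7+9+0 = 96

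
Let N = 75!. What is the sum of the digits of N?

432

75! = 24809140811395398091946477116594033660926243886570122837795894512655842677572867409443815424000000000000000000
Sum of its 110 digits: 432.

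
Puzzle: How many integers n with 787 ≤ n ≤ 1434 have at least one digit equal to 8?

202

The integers in [787, 1434] that have at least one digit equal to 8: 787, 788, 789, 798, 800, 801, …, 1418, 1428.
202 qualify.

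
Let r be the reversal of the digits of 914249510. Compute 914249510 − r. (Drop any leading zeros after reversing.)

Reverse of 914249510 is 15942419.
914249510 − 15942419 = 898307091

898307091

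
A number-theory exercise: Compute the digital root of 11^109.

2

The digital root of n equals n mod 9 (or 9 when 9 | n), so we need 11^109 mod 9.
11^109 ≡ 2 (mod 9), so the digital root is 2.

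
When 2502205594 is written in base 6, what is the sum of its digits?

34

2502205594 in base 6 is 1052142541054.
Digit sum: 1+0+5+2+1+4+2+5+4+1+0+5+4 = 34.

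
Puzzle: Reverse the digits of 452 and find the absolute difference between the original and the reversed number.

198

Reverse of 452 is 254.
|452 − 254| = 198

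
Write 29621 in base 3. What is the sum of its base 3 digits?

29621 in base 3 is 1111122002.
Digit sum: 1+1+1+1+1+2+2+0+0+2 = 11.

11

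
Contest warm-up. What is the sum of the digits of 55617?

24

5+5+6+1+7 = 24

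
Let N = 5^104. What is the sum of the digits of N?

295

5^104 = 4930380657631323783823303533017413935457540219431393779814243316650390625
Sum of its 73 digits: 295.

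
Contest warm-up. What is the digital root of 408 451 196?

4+0+8+4+5+1+1+9+6 = 38
3+8 = 11
1+1 = 2

2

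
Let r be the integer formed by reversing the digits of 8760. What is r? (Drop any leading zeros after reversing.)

678

Reversing 8760 gives 678.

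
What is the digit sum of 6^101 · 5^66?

6^101 · 5^66 = 53124710319301215530472728062045332273058784574477491503104000000000000000000000000000000000000000000000000000000000000000000
Sum of its 125 digits: 216.

216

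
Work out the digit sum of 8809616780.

8+8+0+9+6+1+6+7+8+0 = 53

53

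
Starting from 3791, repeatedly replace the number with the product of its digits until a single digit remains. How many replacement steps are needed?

4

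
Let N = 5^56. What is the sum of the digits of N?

196

5^56 = 1387778780781445675529539585113525390625
Sum of its 40 digits: 196.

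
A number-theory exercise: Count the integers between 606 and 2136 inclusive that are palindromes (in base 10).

52

The integers in [606, 2136] that are palindromes (in base 10): 606, 616, 626, 636, 646, 656, …, 2002, 2112.
52 qualify.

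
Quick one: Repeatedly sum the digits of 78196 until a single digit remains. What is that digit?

4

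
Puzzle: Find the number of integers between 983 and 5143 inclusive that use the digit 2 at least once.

The integers in [983, 5143] that use the digit 2 at least once: 992, 1002, 1012, 1020, 1021, 1022, …, 5132, 5142.
1847 qualify.

1847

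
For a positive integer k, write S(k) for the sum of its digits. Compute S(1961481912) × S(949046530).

1680

S(1961481912) = 1+9+6+1+4+8+1+9+1+2 = 42.
S(949046530) = 9+4+9+0+4+6+5+3+0 = 40.
42 · 40 = 1680.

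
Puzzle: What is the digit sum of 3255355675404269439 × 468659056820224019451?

171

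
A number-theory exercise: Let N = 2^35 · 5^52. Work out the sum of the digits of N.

2^35 · 5^52 = 76293945312500000000000000000000000000000000000
Sum of its 47 digits: 56.

56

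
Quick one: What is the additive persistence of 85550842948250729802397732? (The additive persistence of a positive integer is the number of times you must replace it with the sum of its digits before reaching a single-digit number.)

85550842948250729802397732 → 124 → 7 (2 steps)

2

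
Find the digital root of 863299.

1

8+6+3+2+9+9 = 37
3+7 = 10
1+0 = 1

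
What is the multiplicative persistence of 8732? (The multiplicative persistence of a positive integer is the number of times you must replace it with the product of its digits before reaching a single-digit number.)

8732 → 336 → 54 → 20 → 0 (4 steps)

4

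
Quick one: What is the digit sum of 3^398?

864

3^398 = 7838976787394813968051585730659421801834216623643035084763469245473565061286992684064366503271903795350550259425039545762992199230202729632682787161615028558662253924862257021382587037120889
Sum of its 190 digits: 864.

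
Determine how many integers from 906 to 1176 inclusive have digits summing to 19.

10

The integers in [906, 1176] that have digits summing to 19: 919, 928, 937, 946, 955, 964, 973, 982, 991, 1099.
10 qualify.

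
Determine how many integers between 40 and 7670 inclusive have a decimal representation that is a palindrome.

The integers in [40, 7670] that have a decimal representation that is a palindrome: 44, 55, 66, 77, 88, 99, …, 7557, 7667.
163 qualify.

163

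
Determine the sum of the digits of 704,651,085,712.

46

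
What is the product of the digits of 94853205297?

9×4×8×5×3×2×0×5×2×9×7 = 0

0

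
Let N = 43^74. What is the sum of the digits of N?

43^74 = 7527759106010436115555044500680059146816674720321879134720064848309074900514271528869885307402427193466741659308228183449
Sum of its 121 digits: 508.

508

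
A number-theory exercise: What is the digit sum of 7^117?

7^117 = 752437932913554740664483432691464675311052887102331043473121278209702196610254919135920249842407207
Sum of its 99 digits: 397.

397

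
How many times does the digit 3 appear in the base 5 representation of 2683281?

2683281 in base 5 is 1141331111.
The digit 3 appears 2 times.

2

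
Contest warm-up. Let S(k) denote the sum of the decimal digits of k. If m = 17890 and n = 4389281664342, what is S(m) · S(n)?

1500

S(17890) = 1+7+8+9+0 = 25.
S(4389281664342) = 4+3+8+9+2+8+1+6+6+4+3+4+2 = 60.
25 · 60 = 1500.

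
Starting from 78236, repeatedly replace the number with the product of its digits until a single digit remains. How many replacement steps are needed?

78236 → 2016 → 0 (2 steps)

2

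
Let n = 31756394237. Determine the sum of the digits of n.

3+1+7+5+6+3+9+4+2+3+7 = 50

50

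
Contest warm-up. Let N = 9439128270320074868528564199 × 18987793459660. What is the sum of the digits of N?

9439128270320074868528564199 × 18987793459660 = 179228218036075326083448205665662626712340
Sum of its 42 digits: 168.

168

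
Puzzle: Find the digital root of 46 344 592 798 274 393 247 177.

9

4+6+3+4+4+5+9+2+7+9+8+2+7+4+3+9+3+2+4+7+1+7+7 = 117
1+1+7 = 9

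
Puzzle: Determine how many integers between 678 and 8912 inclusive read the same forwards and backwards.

The integers in [678, 8912] that read the same forwards and backwards: 686, 696, 707, 717, 727, 737, …, 8778, 8888.
111 qualify.

111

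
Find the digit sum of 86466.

30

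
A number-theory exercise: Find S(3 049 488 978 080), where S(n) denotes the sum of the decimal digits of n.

3+0+4+9+4+8+8+9+7+8+0+8+0 = 68

68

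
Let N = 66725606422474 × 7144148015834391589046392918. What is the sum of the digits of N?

187

66725606422474 × 7144148015834391589046392918 = 476697608728464163262042281758444109639132
Sum of its 42 digits: 187.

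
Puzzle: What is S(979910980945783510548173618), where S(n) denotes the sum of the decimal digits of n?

9+7+9+9+1+0+9+8+0+9+4+5+7+8+3+5+1+0+5+4+8+1+7+3+6+1+8 = 137

137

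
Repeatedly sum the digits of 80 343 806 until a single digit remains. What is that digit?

8+0+3+4+3+8+0+6 = 32
3+2 = 5
(Equivalently, 80 343 806 mod 9 = 5.)

5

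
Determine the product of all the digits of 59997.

5×9×9×9×7 = 25515

25515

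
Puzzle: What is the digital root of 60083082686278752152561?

6+0+0+8+3+0+8+2+6+8+6+2+7+8+7+5+2+1+5+2+5+6+1 = 98
9+8 = 17
1+7 = 8

8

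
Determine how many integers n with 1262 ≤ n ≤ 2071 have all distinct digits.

The integers in [1262, 2071] that have all distinct digits: 1263, 1264, 1265, 1267, 1268, 1269, …, 2069, 2071.
455 qualify.

455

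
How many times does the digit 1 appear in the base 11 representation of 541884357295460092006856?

1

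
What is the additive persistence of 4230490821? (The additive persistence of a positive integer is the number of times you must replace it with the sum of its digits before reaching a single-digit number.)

2

4230490821 → 33 → 6 (2 steps)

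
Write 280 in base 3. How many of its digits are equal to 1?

4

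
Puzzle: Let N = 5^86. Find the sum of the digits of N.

268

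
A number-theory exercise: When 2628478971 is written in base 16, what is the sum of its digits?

2628478971 in base 16 is 9CAB67FB.
Digit sum: 9+12+10+11+6+7+15+11 = 81.

81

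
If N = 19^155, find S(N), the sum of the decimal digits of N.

883

19^155 = 1609934279500573331942995544093188565929919234644369462715304477425656526346249147864061144746768886875247233040388969040664099313013621355152336867281112906118243462722471083465864695123004559109099
Sum of its 199 digits: 883.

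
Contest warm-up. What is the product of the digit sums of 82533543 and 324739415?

S(82533543) = 8+2+5+3+3+5+4+3 = 33.
S(324739415) = 3+2+4+7+3+9+4+1+5 = 38.
33 · 38 = 1254.

1254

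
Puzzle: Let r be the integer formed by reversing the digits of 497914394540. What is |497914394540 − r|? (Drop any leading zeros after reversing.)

452420974746

Reverse of 497914394540 is 45493419794.
|497914394540 − 45493419794| = 452420974746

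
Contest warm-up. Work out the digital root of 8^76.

The digital root of n equals n mod 9 (or 9 when 9 | n), so we need 8^76 mod 9.
8^76 ≡ 1 (mod 9), so the digital root is 1.

1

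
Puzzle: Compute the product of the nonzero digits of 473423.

2016

4×7×3×4×2×3 = 2016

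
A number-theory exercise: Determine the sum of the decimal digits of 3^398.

864

3^398 = 7838976787394813968051585730659421801834216623643035084763469245473565061286992684064366503271903795350550259425039545762992199230202729632682787161615028558662253924862257021382587037120889
Sum of its 190 digits: 864.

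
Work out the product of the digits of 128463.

1×2×8×4×6×3 = 1152

1152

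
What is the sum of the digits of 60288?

24

6+0+2+8+8 = 24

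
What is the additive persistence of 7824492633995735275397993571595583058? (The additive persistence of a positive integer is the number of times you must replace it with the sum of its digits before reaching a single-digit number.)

7824492633995735275397993571595583058 → 201 → 3 (2 steps)

2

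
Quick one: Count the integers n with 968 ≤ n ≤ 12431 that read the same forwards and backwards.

119

The integers in [968, 12431] that read the same forwards and backwards: 969, 979, 989, 999, 1001, 1111, …, 12321, 12421.
119 qualify.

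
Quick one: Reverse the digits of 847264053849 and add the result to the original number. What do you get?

1795614516597

Reverse of 847264053849 is 948350462748.
847264053849 + 948350462748 = 1795614516597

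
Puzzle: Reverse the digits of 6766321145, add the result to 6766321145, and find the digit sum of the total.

Reversal of 6766321145 is 5411236676; 6766321145 + 5411236676 = 12177557821.
Digit sum of 12177557821: 1+2+1+7+7+5+5+7+8+2+1 = 46.

46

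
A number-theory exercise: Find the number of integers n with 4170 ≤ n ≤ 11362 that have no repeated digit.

3269

The integers in [4170, 11362] that have no repeated digit: 4170, 4172, 4173, 4175, 4176, 4178, …, 10986, 10987.
3269 qualify.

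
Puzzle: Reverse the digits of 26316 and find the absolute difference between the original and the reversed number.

Reverse of 26316 is 61362.
|26316 − 61362| = 35046

35046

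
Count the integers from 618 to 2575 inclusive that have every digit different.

1041

The integers in [618, 2575] that have every digit different: 618, 619, 620, 621, 623, 624, …, 2573, 2574.
1041 qualify.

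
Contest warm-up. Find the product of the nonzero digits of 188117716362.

677376

1×8×8×1×1×7×7×1×6×3×6×2 = 677376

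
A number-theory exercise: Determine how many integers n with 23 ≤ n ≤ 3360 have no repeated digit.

1894

The integers in [23, 3360] that have no repeated digit: 23, 24, 25, 26, 27, 28, …, 3297, 3298.
1894 qualify.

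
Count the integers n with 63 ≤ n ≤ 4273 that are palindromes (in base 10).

127

The integers in [63, 4273] that are palindromes (in base 10): 66, 77, 88, 99, 101, 111, …, 4114, 4224.
127 qualify.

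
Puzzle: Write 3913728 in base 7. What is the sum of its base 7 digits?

18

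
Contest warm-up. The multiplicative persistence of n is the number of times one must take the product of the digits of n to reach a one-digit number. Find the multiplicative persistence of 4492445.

2

4492445 → 23040 → 0 (2 steps)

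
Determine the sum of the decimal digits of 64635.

24

6+4+6+3+5 = 24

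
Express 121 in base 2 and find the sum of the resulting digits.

121 in base 2 is 1111001.
Digit sum: 1+1+1+1+0+0+1 = 5.

5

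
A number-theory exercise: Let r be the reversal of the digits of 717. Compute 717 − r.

0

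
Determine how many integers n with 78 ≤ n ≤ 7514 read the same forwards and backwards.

The integers in [78, 7514] that read the same forwards and backwards: 88, 99, 101, 111, 121, 131, …, 7337, 7447.
157 qualify.

157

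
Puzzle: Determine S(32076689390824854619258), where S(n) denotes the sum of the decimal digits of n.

115

3+2+0+7+6+6+8+9+3+9+0+8+2+4+8+5+4+6+1+9+2+5+8 = 115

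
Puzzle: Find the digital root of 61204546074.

3

6+1+2+0+4+5+4+6+0+7+4 = 39
3+9 = 12
1+2 = 3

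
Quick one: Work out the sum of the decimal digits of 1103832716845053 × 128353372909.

1103832716845053 × 128353372909 = 141680652334367693680869177
Sum of its 27 digits: 129.

129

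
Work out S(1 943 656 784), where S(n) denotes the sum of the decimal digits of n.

1+9+4+3+6+5+6+7+8+4 = 53

53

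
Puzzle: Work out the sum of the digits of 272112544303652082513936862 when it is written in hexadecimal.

157

272112544303652082513936862 in base 16 is E1161295B0CAC5FC0D01DE.
Digit sum: 14+1+1+6+1+2+9+5+11+0+12+10+12+5+15+12+0+13+0+1+13+14 = 157.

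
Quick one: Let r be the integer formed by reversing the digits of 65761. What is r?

16756

Reversing 65761 gives 16756.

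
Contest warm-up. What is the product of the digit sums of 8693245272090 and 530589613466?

S(8693245272090) = 8+6+9+3+2+4+5+2+7+2+0+9+0 = 57.
S(530589613466) = 5+3+0+5+8+9+6+1+3+4+6+6 = 56.
57 · 56 = 3192.

3192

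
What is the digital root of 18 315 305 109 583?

7

1+8+3+1+5+3+0+5+1+0+9+5+8+3 = 52
5+2 = 7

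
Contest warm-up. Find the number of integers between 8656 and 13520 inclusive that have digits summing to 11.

202

The integers in [8656, 13520] that have digits summing to 11: 9002, 9011, 9020, 9101, 9110, 9200, …, 13511, 13520.
202 qualify.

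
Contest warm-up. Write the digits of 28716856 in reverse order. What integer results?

65861782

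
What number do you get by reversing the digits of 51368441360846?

Reversing 51368441360846 gives 64806314486315.

64806314486315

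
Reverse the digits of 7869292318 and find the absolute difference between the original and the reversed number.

Reverse of 7869292318 is 8132929687.
|7869292318 − 8132929687| = 263637369

263637369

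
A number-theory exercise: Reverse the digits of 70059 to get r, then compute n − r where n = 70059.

-24948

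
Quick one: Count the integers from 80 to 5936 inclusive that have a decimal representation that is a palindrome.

The integers in [80, 5936] that have a decimal representation that is a palindrome: 88, 99, 101, 111, 121, 131, …, 5775, 5885.
141 qualify.

141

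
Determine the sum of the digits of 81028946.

38

8+1+0+2+8+9+4+6 = 38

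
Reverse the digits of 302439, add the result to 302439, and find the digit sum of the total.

Reversal of 302439 is 934203; 302439 + 934203 = 1236642.
Digit sum of 1236642: 1+2+3+6+6+4+2 = 24.

24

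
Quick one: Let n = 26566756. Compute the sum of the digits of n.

43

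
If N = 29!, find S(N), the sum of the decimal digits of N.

126

29! = 8841761993739701954543616000000
Sum of its 31 digits: 126.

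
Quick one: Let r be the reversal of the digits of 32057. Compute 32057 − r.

Reverse of 32057 is 75023.
32057 − 75023 = -42966

-42966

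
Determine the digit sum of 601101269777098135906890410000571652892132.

6+0+1+1+0+1+2+6+9+7+7+7+0+9+8+1+3+5+9+0+6+8+9+0+4+1+0+0+0+0+5+7+1+6+5+2+8+9+2+1+3+2 = 161

161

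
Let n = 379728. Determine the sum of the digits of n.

3+7+9+7+2+8 = 36

36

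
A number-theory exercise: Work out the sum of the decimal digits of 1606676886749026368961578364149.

162

1+6+0+6+6+7+6+8+8+6+7+4+9+0+2+6+3+6+8+9+6+1+5+7+8+3+6+4+1+4+9 = 162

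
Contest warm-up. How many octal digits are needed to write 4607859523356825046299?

24

4607859523356825046299 in base 8 is 763453454360071024246433, which has 24 digits.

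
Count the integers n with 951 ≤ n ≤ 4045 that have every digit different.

1564

The integers in [951, 4045] that have every digit different: 951, 952, 953, 954, 956, 957, …, 4038, 4039.
1564 qualify.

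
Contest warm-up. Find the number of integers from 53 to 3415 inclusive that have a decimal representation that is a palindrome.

The integers in [53, 3415] that have a decimal representation that is a palindrome: 55, 66, 77, 88, 99, 101, …, 3223, 3333.
119 qualify.

119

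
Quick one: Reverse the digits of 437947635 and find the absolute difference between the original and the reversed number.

98802099

Reverse of 437947635 is 536749734.
|437947635 − 536749734| = 98802099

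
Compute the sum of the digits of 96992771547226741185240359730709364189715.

195

9+6+9+9+2+7+7+1+5+4+7+2+2+6+7+4+1+1+8+5+2+4+0+3+5+9+7+3+0+7+0+9+3+6+4+1+8+9+7+1+5 = 195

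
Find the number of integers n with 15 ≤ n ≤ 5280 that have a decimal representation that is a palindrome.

The integers in [15, 5280] that have a decimal representation that is a palindrome: 22, 33, 44, 55, 66, 77, …, 5115, 5225.
141 qualify.

141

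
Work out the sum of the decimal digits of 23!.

23! = 25852016738884976640000
Sum of its 23 digits: 99.

99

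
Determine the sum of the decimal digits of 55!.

279

55! = 12696403353658275925965100847566516959580321051449436762275840000000000000
Sum of its 74 digits: 279.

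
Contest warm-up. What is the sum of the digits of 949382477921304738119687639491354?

166

9+4+9+3+8+2+4+7+7+9+2+1+3+0+4+7+3+8+1+1+9+6+8+7+6+3+9+4+9+1+3+5+4 = 166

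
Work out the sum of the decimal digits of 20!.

54

20! = 2432902008176640000
Sum of its 19 digits: 54.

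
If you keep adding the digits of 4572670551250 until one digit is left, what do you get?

4

4+5+7+2+6+7+0+5+5+1+2+5+0 = 49
4+9 = 13
1+3 = 4
(Equivalently, 4572670551250 mod 9 = 4.)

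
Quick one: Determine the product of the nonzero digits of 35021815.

1200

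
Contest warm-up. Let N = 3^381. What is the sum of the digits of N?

846

3^381 = 60701307829345189598774052427511817542263878230067241627714758618305019959491554026181355395005222312988332370503818752056184095339903896765894489087914722228298983367879572998390803
Sum of its 182 digits: 846.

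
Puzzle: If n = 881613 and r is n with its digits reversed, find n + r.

Reverse of 881613 is 316188.
881613 + 316188 = 1197801

1197801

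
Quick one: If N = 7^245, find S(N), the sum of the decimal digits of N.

958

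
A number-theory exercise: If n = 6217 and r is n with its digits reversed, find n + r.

13343

Reverse of 6217 is 7126.
6217 + 7126 = 13343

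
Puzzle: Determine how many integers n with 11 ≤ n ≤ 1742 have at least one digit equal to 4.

The integers in [11, 1742] that have at least one digit equal to 4: 14, 24, 34, 40, 41, 42, …, 1741, 1742.
491 qualify.

491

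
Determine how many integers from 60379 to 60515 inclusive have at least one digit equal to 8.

The integers in [60379, 60515] that have at least one digit equal to 8: 60380, 60381, 60382, 60383, 60384, 60385, …, 60498, 60508.
31 qualify.

31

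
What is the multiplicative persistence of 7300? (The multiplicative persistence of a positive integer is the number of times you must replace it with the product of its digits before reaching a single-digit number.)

1

7300 → 0 (1 step)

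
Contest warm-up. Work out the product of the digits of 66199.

2916

6×6×1×9×9 = 2916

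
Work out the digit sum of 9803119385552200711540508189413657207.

145

9+8+0+3+1+1+9+3+8+5+5+5+2+2+0+0+7+1+1+5+4+0+5+0+8+1+8+9+4+1+3+6+5+7+2+0+7 = 145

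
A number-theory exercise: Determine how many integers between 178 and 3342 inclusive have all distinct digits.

The integers in [178, 3342] that have all distinct digits: 178, 179, 180, 182, 183, 184, …, 3297, 3298.
1770 qualify.

1770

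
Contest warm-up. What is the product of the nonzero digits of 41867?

1344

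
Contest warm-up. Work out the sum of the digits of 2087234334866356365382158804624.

2+0+8+7+2+3+4+3+3+4+8+6+6+3+5+6+3+6+5+3+8+2+1+5+8+8+0+4+6+2+4 = 135

135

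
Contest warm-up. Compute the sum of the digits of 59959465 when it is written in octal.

59959465 in base 8 is 344564251.
Digit sum: 3+4+4+5+6+4+2+5+1 = 34.

34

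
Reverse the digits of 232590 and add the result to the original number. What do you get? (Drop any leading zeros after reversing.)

327822

Reverse of 232590 is 95232.
232590 + 95232 = 327822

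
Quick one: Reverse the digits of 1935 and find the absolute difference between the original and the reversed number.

3456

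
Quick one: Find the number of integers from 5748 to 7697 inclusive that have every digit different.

1030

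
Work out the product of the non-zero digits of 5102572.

5×1×2×5×7×2 = 700

700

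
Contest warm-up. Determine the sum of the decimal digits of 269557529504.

59

2+6+9+5+5+7+5+2+9+5+0+4 = 59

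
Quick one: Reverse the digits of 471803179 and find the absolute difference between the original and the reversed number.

499504995

Reverse of 471803179 is 971308174.
|471803179 − 971308174| = 499504995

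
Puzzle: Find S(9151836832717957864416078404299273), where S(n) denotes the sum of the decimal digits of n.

9+1+5+1+8+3+6+8+3+2+7+1+7+9+5+7+8+6+4+4+1+6+0+7+8+4+0+4+2+9+9+2+7+3 = 166

166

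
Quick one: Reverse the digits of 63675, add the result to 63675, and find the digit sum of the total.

9

Reversal of 63675 is 57636; 63675 + 57636 = 121311.
Digit sum of 121311: 1+2+1+3+1+1 = 9.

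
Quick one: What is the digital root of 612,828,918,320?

5

6+1+2+8+2+8+9+1+8+3+2+0 = 50
5+0 = 5
(Equivalently, 612,828,918,320 mod 9 = 5.)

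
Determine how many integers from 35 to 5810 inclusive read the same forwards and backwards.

144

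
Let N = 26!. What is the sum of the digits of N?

26! = 403291461126605635584000000
Sum of its 27 digits: 81.

81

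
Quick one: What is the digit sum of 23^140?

808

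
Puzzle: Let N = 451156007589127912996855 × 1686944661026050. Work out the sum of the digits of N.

160

451156007589127912996855 × 1686944661026050 = 761075218292307428473813834174723072750
Sum of its 39 digits: 160.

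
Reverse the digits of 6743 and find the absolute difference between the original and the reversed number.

Reverse of 6743 is 3476.
|6743 − 3476| = 3267

3267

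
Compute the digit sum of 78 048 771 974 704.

73

7+8+0+4+8+7+7+1+9+7+4+7+0+4 = 73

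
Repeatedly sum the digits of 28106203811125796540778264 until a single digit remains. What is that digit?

6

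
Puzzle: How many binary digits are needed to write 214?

8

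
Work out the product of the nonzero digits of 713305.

315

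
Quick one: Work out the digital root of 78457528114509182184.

9

7+8+4+5+7+5+2+8+1+1+4+5+0+9+1+8+2+1+8+4 = 90
9+0 = 9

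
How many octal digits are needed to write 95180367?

9

95180367 in base 8 is 553053117, which has 9 digits.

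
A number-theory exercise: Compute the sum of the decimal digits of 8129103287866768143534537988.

8+1+2+9+1+0+3+2+8+7+8+6+6+7+6+8+1+4+3+5+3+4+5+3+7+9+8+8 = 142

142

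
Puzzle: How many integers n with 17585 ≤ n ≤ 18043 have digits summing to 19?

The integers in [17585, 18043] that have digits summing to 19: 17605, 17614, 17623, 17632, 17641, 17650, …, 18028, 18037.
21 qualify.

21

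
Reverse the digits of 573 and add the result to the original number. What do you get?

Reverse of 573 is 375.
573 + 375 = 948

948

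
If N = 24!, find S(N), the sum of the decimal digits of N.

24! = 620448401733239439360000
Sum of its 24 digits: 81.

81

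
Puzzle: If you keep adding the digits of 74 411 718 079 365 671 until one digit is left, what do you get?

7+4+4+1+1+7+1+8+0+7+9+3+6+5+6+7+1 = 77
7+7 = 14
1+4 = 5

5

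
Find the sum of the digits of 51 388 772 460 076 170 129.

84

5+1+3+8+8+7+7+2+4+6+0+0+7+6+1+7+0+1+2+9 = 84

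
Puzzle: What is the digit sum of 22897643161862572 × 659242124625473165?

140

22897643161862572 × 659242124625473165 = 15095090926942219100873718203880380
Sum of its 35 digits: 140.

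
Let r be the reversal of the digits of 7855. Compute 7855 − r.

2268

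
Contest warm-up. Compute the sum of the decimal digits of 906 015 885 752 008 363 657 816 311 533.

125

9+0+6+0+1+5+8+8+5+7+5+2+0+0+8+3+6+3+6+5+7+8+1+6+3+1+1+5+3+3 = 125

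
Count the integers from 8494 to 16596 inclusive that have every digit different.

2619

The integers in [8494, 16596] that have every digit different: 8495, 8496, 8497, 8501, 8502, 8503, …, 16593, 16594.
2619 qualify.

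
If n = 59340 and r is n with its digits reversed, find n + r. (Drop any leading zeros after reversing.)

Reverse of 59340 is 4395.
59340 + 4395 = 63735

63735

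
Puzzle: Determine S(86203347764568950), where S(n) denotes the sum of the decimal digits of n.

83

8+6+2+0+3+3+4+7+7+6+4+5+6+8+9+5+0 = 83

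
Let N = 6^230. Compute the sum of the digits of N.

6^230 = 94359925263804193623936900745734126671857074734587930067844115644068295841001451281025597462893648234330998228418489794737967675446138010404532982725444968662400790000678025035776
Sum of its 179 digits: 810.

810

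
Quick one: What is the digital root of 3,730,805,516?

3+7+3+0+8+0+5+5+1+6 = 38
3+8 = 11
1+1 = 2

2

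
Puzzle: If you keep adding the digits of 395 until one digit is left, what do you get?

3+9+5 = 17
1+7 = 8

8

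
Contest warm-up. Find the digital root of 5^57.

The digital root of n equals n mod 9 (or 9 when 9 | n), so we need 5^57 mod 9.
5^57 ≡ 8 (mod 9), so the digital root is 8.

8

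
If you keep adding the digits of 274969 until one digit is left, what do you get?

1

2+7+4+9+6+9 = 37
3+7 = 10
1+0 = 1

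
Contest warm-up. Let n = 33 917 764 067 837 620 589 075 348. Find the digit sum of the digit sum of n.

11

First digit sum: 128.
1+2+8 = 11.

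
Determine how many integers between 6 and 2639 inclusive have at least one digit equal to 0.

The integers in [6, 2639] that have at least one digit equal to 0: 10, 20, 30, 40, 50, 60, …, 2620, 2630.
659 qualify.

659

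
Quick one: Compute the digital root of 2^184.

The digital root of n equals n mod 9 (or 9 when 9 | n), so we need 2^184 mod 9.
2^184 ≡ 7 (mod 9), so the digital root is 7.

7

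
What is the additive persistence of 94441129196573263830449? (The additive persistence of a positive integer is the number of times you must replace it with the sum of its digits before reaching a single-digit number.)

94441129196573263830449 → 104 → 5 (2 steps)

2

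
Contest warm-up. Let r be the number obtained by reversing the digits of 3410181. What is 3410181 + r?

5220324

Reverse of 3410181 is 1810143.
3410181 + 1810143 = 5220324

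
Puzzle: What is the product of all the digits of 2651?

60

2×6×5×1 = 60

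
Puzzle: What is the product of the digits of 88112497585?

8×8×1×1×2×4×9×7×5×8×5 = 6451200

6451200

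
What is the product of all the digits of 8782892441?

2064384

8×7×8×2×8×9×2×4×4×1 = 2064384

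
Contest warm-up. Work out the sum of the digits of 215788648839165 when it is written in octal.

215788648839165 in base 8 is 6104106560533775.
Digit sum: 6+1+0+4+1+0+6+5+6+0+5+3+3+7+7+5 = 59.

59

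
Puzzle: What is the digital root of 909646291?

9+0+9+6+4+6+2+9+1 = 46
4+6 = 10
1+0 = 1

1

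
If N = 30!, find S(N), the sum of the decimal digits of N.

117

30! = 265252859812191058636308480000000
Sum of its 33 digits: 117.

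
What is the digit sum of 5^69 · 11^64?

5^69 · 11^64 = 7552002921750293748641286941433701168661167494390086554962923969578803972020619728056090025347657501697540283203125
Sum of its 115 digits: 497.

497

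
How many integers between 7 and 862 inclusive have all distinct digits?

The integers in [7, 862] that have all distinct digits: 7, 8, 9, 10, 12, 13, …, 861, 862.
639 qualify.

639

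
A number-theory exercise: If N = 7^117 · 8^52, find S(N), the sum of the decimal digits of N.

640

7^117 · 8^52 = 68730579433940021296156044035715559268817337014689897739912350169824751442703001120935485786909023038730215215723389287635959157648834720801226752
Sum of its 146 digits: 640.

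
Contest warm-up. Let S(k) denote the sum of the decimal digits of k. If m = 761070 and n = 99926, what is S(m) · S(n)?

S(761070) = 7+6+1+0+7+0 = 21.
S(99926) = 9+9+9+2+6 = 35.
21 · 35 = 735.

735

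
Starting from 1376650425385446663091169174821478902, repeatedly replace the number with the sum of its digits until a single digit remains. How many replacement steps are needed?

3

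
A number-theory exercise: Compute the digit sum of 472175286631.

52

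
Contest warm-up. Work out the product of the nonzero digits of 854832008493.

8×5×4×8×3×2×8×4×9×3 = 6635520

6635520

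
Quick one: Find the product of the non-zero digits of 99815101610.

9×9×8×1×5×1×1×6×1 = 19440

19440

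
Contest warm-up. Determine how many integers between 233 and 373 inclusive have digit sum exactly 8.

The integers in [233, 373] that have digit sum exactly 8: 233, 242, 251, 260, 305, 314, 323, 332, 341, 350.
10 qualify.

10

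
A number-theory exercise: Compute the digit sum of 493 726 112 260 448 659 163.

4+9+3+7+2+6+1+1+2+2+6+0+4+4+8+6+5+9+1+6+3 = 89

89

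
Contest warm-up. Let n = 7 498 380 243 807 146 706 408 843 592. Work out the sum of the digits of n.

130

7+4+9+8+3+8+0+2+4+3+8+0+7+1+4+6+7+0+6+4+0+8+8+4+3+5+9+2 = 130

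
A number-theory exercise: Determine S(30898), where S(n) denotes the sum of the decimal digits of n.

3+0+8+9+8 = 28

28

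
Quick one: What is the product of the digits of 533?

5×3×3 = 45

45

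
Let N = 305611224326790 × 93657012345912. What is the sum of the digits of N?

126

305611224326790 × 93657012345912 = 28622634209823452780808582480
Sum of its 29 digits: 126.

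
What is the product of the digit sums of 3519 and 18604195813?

S(3519) = 3+5+1+9 = 18.
S(18604195813) = 1+8+6+0+4+1+9+5+8+1+3 = 46.
18 · 46 = 828.

828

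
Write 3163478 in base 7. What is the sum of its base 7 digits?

32

3163478 in base 7 is 35613653.
Digit sum: 3+5+6+1+3+6+5+3 = 32.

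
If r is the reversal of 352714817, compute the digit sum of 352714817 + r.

22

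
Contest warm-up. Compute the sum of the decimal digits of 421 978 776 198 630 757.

97

4+2+1+9+7+8+7+7+6+1+9+8+6+3+0+7+5+7 = 97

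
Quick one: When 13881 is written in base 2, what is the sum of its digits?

13881 in base 2 is 11011000111001.
Digit sum: 1+1+0+1+1+0+0+0+1+1+1+0+0+1 = 8.

8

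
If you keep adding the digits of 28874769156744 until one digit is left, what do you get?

2+8+8+7+4+7+6+9+1+5+6+7+4+4 = 78
7+8 = 15
1+5 = 6

6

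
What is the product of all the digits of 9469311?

9×4×6×9×3×1×1 = 5832

5832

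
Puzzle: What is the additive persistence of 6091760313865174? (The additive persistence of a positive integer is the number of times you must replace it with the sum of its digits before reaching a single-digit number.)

3

6091760313865174 → 67 → 13 → 4 (3 steps)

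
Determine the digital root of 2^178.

The digital root of n equals n mod 9 (or 9 when 9 | n), so we need 2^178 mod 9.
2^178 ≡ 7 (mod 9), so the digital root is 7.

7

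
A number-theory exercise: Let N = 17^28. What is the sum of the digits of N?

145

17^28 = 28351092476867700887730107366063041
Sum of its 35 digits: 145.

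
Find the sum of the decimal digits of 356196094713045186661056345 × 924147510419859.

356196094713045186661056345 × 924147510419859 = 329177734150337009900424874227775405955355
Sum of its 42 digits: 180.

180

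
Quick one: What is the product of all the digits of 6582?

480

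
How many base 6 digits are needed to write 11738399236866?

17

11738399236866 in base 6 is 40544313545503230, which has 17 digits.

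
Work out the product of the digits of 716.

7×1×6 = 42

42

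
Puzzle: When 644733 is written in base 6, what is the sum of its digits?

23

644733 in base 6 is 21452513.
Digit sum: 2+1+4+5+2+5+1+3 = 23.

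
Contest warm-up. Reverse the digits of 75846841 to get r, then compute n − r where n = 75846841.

60981984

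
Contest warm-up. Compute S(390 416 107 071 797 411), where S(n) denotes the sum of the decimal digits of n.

3+9+0+4+1+6+1+0+7+0+7+1+7+9+7+4+1+1 = 68

68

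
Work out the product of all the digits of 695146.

6480

6×9×5×1×4×6 = 6480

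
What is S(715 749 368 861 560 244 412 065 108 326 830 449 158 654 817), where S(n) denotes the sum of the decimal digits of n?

197

7+1+5+7+4+9+3+6+8+8+6+1+5+6+0+2+4+4+4+1+2+0+6+5+1+0+8+3+2+6+8+3+0+4+4+9+1+5+8+6+5+4+8+1+7 = 197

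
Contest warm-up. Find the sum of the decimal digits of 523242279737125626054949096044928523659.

5+2+3+2+4+2+2+7+9+7+3+7+1+2+5+6+2+6+0+5+4+9+4+9+0+9+6+0+4+4+9+2+8+5+2+3+6+5+9 = 178

178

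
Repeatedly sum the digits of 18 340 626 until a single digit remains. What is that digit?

1+8+3+4+0+6+2+6 = 30
3+0 = 3
(Equivalently, 18 340 626 mod 9 = 3.)

3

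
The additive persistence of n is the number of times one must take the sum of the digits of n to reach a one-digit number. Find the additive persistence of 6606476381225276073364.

3

6606476381225276073364 → 94 → 13 → 4 (3 steps)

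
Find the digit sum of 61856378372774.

74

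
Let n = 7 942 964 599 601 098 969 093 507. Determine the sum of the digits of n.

136

7+9+4+2+9+6+4+5+9+9+6+0+1+0+9+8+9+6+9+0+9+3+5+0+7 = 136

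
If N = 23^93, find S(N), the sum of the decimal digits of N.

530

23^93 = 4372086539555000980287127355506913371582046817861840506438445979231555384501134266855234221725830165364561372235140990139433783
Sum of its 127 digits: 530.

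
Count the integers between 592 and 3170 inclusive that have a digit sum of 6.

44

The integers in [592, 3170] that have a digit sum of 6: 600, 1005, 1014, 1023, 1032, 1041, …, 3111, 3120.
44 qualify.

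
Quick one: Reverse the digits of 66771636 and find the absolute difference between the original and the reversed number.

Reverse of 66771636 is 63617766.
|66771636 − 63617766| = 3153870

3153870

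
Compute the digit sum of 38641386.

3+8+6+4+1+3+8+6 = 39

39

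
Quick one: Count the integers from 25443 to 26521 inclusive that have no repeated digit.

The integers in [25443, 26521] that have no repeated digit: 25460, 25461, 25463, 25467, 25468, 25469, …, 26518, 26519.
372 qualify.

372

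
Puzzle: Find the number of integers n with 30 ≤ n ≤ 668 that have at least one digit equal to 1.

199

The integers in [30, 668] that have at least one digit equal to 1: 31, 41, 51, 61, 71, 81, …, 651, 661.
199 qualify.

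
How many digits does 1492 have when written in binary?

11

1492 in base 2 is 10111010100, which has 11 digits.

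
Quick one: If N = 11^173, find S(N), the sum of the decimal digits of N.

11^173 = 1448553475207409918420581713887514201854755020331684924096641098469112787371551499094467352817676596085096627860031797446545532258020986933416834163877498116046877602625633908985531
Sum of its 181 digits: 833.

833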